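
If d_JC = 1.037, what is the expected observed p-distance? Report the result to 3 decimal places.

0.562

p = (3/4)(1 − e^(−4d/3)) = 0.75 × (1 − e^(-1.382667)) = 0.75 × (1 − 0.250908) = 0.561819.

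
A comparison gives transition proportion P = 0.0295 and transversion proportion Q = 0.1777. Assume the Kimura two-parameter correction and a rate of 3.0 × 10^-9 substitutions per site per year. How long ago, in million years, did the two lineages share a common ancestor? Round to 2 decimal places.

40.81

Under the Kimura two-parameter model, d = −½ ln(1 − 2P − Q) − ¼ ln(1 − 2Q).
1 − 2P − Q = 0.7633, giving −½ ln(0.7633) = 0.135052.
1 − 2Q = 0.6446, giving −¼ ln(0.6446) = 0.109781.
d = 0.135052 + 0.109781 = 0.244833.
Under a molecular clock d = 2μt, so t = d/(2μ) = 0.244833 / (2 × 3.0 × 10^-9) = 40.81 million years.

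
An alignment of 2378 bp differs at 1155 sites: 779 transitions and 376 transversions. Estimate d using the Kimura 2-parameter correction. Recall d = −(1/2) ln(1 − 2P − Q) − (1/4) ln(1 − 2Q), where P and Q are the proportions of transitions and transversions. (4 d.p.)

0.9341

P = 779/2378 ≈ 0.327586 and Q = 376/2378 ≈ 0.158116.
Under the Kimura two-parameter model, d = −½ ln(1 − 2P − Q) − ¼ ln(1 − 2Q).
1 − 2P − Q = 0.186712, giving −½ ln(0.186712) = 0.839094.
1 − 2Q = 0.683768, giving −¼ ln(0.683768) = 0.095034.
d = 0.839094 + 0.095034 = 0.934128.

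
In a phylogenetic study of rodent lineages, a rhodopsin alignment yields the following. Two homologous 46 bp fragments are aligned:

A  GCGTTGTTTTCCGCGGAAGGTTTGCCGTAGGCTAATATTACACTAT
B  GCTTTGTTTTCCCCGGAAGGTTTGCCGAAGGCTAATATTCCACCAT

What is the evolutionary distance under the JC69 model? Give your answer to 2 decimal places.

0.12

The sequences differ at 5 of 46 sites (3, 13, 28, 40, 44), so p = 5/46 ≈ 0.108696.
d = −(3/4) ln(1 − 4p/3) = −0.75 ln(1 − 0.144928) = −0.75 ln(0.855072)
  = −0.75 × (-0.156570) = 0.117428 substitutions/site.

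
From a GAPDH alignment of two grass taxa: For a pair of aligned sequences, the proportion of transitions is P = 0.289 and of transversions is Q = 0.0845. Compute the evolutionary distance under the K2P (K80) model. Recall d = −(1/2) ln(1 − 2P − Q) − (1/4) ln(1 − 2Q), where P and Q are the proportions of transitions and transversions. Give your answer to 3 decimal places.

0.589

Under the Kimura two-parameter model, d = −½ ln(1 − 2P − Q) − ¼ ln(1 − 2Q).
1 − 2P − Q = 0.3375, giving −½ ln(0.3375) = 0.543095.
1 − 2Q = 0.831, giving −¼ ln(0.831) = 0.046281.
d = 0.543095 + 0.046281 = 0.589376.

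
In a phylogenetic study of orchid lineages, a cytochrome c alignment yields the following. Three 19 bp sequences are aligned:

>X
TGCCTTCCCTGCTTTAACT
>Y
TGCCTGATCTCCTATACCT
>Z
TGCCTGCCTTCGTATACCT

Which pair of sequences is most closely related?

X–Y: 6/19 differ, p = 0.316, d = 0.410.
X–Z: 6/19 differ, p = 0.316, d = 0.410.
Y–Z: 4/19 differ, p = 0.211, d = 0.247.
The smallest distance is between Y and Z.

Y and Z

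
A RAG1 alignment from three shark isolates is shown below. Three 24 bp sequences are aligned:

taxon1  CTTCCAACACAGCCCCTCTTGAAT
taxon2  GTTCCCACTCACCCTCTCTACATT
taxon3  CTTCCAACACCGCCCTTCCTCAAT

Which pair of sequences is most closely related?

taxon1 and taxon3

taxon1–taxon2: 8/24 differ, p = 0.333, d = 0.441.
taxon1–taxon3: 4/24 differ, p = 0.167, d = 0.188.
taxon2–taxon3: 10/24 differ, p = 0.417, d = 0.608.
The smallest distance is between taxon1 and taxon3.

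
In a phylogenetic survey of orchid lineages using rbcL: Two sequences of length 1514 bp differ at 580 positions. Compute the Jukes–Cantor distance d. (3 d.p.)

0.536

p = 580/1514 ≈ 0.383091.
d = −(3/4) ln(1 − 4p/3) = −0.75 ln(1 − 0.510788) = −0.75 ln(0.489212)
  = −0.75 × (-0.714959) = 0.536219 substitutions/site.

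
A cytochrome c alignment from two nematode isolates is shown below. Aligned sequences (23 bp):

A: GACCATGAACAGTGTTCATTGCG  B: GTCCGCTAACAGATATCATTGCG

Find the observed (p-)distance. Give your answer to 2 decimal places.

The sequences differ at 7 of 23 positions (sites 2, 5, 6, 7, 13, 14, 15).
p = 7/23 = 0.304347… ≈ 0.30 (to 2 d.p.).

0.30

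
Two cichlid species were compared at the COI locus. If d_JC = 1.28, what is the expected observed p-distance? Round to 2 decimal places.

p = (3/4)(1 − e^(−4d/3)) = 0.75 × (1 − e^(-1.706667)) = 0.75 × (1 − 0.181470) = 0.613898.

0.61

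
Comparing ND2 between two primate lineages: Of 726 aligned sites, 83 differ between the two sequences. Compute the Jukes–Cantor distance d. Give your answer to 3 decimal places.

0.124

p = 83/726 ≈ 0.114325.
d = −(3/4) ln(1 − 4p/3) = −0.75 ln(1 − 0.152433) = −0.75 ln(0.847567)
  = −0.75 × (-0.165385) = 0.124039 substitutions/site.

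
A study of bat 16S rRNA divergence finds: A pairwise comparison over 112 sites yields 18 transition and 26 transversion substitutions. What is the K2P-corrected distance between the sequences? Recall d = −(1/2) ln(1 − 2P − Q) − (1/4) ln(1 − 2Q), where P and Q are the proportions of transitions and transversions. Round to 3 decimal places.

0.559

P = 18/112 ≈ 0.160714 and Q = 26/112 ≈ 0.232143.
Under the Kimura two-parameter model, d = −½ ln(1 − 2P − Q) − ¼ ln(1 − 2Q).
1 − 2P − Q = 0.446429, giving −½ ln(0.446429) = 0.403237.
1 − 2Q = 0.535714, giving −¼ ln(0.535714) = 0.156039.
d = 0.403237 + 0.156039 = 0.559276.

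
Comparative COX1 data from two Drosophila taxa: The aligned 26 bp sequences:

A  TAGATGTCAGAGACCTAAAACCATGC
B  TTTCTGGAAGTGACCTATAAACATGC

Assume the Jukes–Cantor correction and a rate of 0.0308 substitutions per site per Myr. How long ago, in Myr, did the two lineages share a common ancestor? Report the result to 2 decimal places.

The sequences differ at 8 of 26 sites (2, 3, 4, 7, 8, 11, 18, 21), so p = 8/26 ≈ 0.307692.
d = −(3/4) ln(1 − 4p/3) = −0.75 ln(1 − 0.410256) = −0.75 ln(0.589744)
  = −0.75 × (-0.528067) = 0.396050 substitutions/site.
Under a molecular clock d = 2μt, so t = d/(2μ) = 0.396050 / (2 × 0.0308) = 6.43 Myr.

6.43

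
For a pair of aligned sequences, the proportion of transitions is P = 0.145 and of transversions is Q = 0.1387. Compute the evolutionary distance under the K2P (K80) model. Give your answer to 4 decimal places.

0.3611

Under the Kimura two-parameter model, d = −½ ln(1 − 2P − Q) − ¼ ln(1 − 2Q).
1 − 2P − Q = 0.5713, giving −½ ln(0.5713) = 0.279920.
1 − 2Q = 0.7226, giving −¼ ln(0.7226) = 0.081225.
d = 0.279920 + 0.081225 = 0.361145.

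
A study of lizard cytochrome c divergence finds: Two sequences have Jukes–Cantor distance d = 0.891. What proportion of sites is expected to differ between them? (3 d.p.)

p = (3/4)(1 − e^(−4d/3)) = 0.75 × (1 − e^(-1.188)) = 0.75 × (1 − 0.304830) = 0.521378.

0.521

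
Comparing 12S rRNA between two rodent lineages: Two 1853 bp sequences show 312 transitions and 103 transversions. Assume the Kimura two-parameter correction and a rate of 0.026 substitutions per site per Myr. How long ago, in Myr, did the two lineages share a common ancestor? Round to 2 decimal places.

P = 312/1853 ≈ 0.168376 and Q = 103/1853 ≈ 0.055586.
Under the Kimura two-parameter model, d = −½ ln(1 − 2P − Q) − ¼ ln(1 − 2Q).
1 − 2P − Q = 0.607662, giving −½ ln(0.607662) = 0.249068.
1 − 2Q = 0.888828, giving −¼ ln(0.888828) = 0.029463.
d = 0.249068 + 0.029463 = 0.278531.
Under a molecular clock d = 2μt, so t = d/(2μ) = 0.278531 / (2 × 0.026) = 5.36 Myr.

5.36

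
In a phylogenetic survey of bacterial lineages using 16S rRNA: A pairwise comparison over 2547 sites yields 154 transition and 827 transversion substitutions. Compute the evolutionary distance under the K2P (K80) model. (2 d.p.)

0.56

P = 154/2547 ≈ 0.060463 and Q = 827/2547 ≈ 0.324696.
Under the Kimura two-parameter model, d = −½ ln(1 − 2P − Q) − ¼ ln(1 − 2Q).
1 − 2P − Q = 0.554378, giving −½ ln(0.554378) = 0.294954.
1 − 2Q = 0.350608, giving −¼ ln(0.350608) = 0.262022.
d = 0.294954 + 0.262022 = 0.556976.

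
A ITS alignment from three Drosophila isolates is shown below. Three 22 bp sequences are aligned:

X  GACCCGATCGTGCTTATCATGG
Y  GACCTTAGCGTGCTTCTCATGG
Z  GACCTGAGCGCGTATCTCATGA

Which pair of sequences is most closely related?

X–Y: 4/22 differ, p = 0.182, d = 0.208.
X–Z: 7/22 differ, p = 0.318, d = 0.414.
Y–Z: 5/22 differ, p = 0.227, d = 0.271.
The smallest distance is between X and Y.

X and Y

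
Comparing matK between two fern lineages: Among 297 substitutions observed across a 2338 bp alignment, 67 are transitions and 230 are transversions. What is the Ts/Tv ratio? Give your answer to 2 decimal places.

0.29

R = 67/230 = 0.291304… ≈ 0.29 (to 2 d.p.).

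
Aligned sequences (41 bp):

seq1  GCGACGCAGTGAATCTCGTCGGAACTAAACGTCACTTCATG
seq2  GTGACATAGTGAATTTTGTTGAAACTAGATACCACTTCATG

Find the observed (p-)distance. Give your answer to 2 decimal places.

0.27

The sequences differ at 11 of 41 positions.
p = 11/41 = 0.268292… ≈ 0.27 (to 2 d.p.).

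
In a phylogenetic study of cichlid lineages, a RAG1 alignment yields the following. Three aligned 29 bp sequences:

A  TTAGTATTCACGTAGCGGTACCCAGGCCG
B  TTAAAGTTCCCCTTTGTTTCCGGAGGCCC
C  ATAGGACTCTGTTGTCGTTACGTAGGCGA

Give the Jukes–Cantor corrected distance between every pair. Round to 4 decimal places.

A–B: 14/29 sites differ → p ≈ 0.482759, d = −0.75 ln(1 − 0.643679) = 0.773942 ≈ 0.7739.
A–C: 13/29 sites differ → p ≈ 0.448276, d = −0.75 ln(1 − 0.597701) = 0.682920 ≈ 0.6829.
B–C: 15/29 sites differ → p ≈ 0.517241, d = −0.75 ln(1 − 0.689655) = 0.877553 ≈ 0.8776.

d(A,B) = 0.7739, d(A,C) = 0.6829, d(B,C) = 0.8776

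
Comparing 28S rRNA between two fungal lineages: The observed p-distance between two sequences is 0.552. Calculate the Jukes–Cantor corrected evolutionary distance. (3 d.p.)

d = −(3/4) ln(1 − 4p/3) = −0.75 ln(1 − 0.736) = −0.75 ln(0.264)
  = −0.75 × (-1.331806) = 0.998855 substitutions/site.

0.999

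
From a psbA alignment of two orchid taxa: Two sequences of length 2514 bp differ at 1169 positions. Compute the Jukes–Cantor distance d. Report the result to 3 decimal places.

0.726

p = 1169/2514 ≈ 0.464996.
d = −(3/4) ln(1 − 4p/3) = −0.75 ln(1 − 0.619995) = −0.75 ln(0.380005)
  = −0.75 × (-0.967571) = 0.725678 substitutions/site.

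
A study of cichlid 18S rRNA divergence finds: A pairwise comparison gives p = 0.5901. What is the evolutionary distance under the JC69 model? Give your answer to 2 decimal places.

d = −(3/4) ln(1 − 4p/3) = −0.75 ln(1 − 0.7868) = −0.75 ln(0.2132)
  = −0.75 × (-1.545525) = 1.159144 substitutions/site.

1.16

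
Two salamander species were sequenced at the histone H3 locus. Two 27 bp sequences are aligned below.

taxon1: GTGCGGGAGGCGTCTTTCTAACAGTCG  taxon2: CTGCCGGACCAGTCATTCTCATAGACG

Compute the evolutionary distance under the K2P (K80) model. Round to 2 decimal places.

Of 27 sites, 1 differences are transitions and 8 are transversions, so P = 1/27 ≈ 0.037037 and Q = 8/27 ≈ 0.296296.
Under the Kimura two-parameter model, d = −½ ln(1 − 2P − Q) − ¼ ln(1 − 2Q).
1 − 2P − Q = 0.62963, giving −½ ln(0.62963) = 0.231311.
1 − 2Q = 0.407408, giving −¼ ln(0.407408) = 0.224485.
d = 0.231311 + 0.224485 = 0.455796.

0.46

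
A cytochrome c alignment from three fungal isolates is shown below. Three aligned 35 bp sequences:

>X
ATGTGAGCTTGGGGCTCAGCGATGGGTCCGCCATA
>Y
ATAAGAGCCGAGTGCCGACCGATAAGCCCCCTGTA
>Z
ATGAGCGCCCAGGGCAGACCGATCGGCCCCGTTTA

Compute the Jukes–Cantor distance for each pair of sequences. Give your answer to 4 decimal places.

X–Y: 15/35 sites differ → p ≈ 0.428571, d = −0.75 ln(1 − 0.571428) = 0.635472 ≈ 0.6355.
X–Z: 14/35 sites differ → p = 0.4, d = −0.75 ln(1 − 0.533333) = 0.571605 ≈ 0.5716.
Y–Z: 9/35 sites differ → p ≈ 0.257143, d = −0.75 ln(1 − 0.342857) = 0.314890 ≈ 0.3149.

d(X,Y) = 0.6355, d(X,Z) = 0.5716, d(Y,Z) = 0.3149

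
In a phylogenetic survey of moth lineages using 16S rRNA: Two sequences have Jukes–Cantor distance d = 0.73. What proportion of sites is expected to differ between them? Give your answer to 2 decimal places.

0.47

p = (3/4)(1 − e^(−4d/3)) = 0.75 × (1 − e^(-0.973333)) = 0.75 × (1 − 0.377822) = 0.466634.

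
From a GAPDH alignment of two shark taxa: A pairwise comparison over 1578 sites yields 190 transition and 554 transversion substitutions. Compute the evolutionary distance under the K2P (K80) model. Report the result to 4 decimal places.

P = 190/1578 ≈ 0.120406 and Q = 554/1578 ≈ 0.351077.
Under the Kimura two-parameter model, d = −½ ln(1 − 2P − Q) − ¼ ln(1 − 2Q).
1 − 2P − Q = 0.408111, giving −½ ln(0.408111) = 0.448108.
1 − 2Q = 0.297846, giving −¼ ln(0.297846) = 0.302795.
d = 0.448108 + 0.302795 = 0.750903.

0.7509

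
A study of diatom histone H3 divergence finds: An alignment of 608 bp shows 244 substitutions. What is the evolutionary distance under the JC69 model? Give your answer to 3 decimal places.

0.574

p = 244/608 ≈ 0.401316.
d = −(3/4) ln(1 − 4p/3) = −0.75 ln(1 − 0.535088) = −0.75 ln(0.464912)
  = −0.75 × (-0.765907) = 0.574430 substitutions/site.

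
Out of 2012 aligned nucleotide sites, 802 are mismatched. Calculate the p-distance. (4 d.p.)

0.3986

p = 802/2012 = 0.398608… ≈ 0.3986 (to 4 d.p.).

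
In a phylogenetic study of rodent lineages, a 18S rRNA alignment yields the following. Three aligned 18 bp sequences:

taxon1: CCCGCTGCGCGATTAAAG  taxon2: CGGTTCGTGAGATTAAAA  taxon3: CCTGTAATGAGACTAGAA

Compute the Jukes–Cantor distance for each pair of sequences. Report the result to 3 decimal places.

d(taxon1,taxon2) = 0.673, d(taxon1,taxon3) = 0.824, d(taxon2,taxon3) = 0.548

taxon1–taxon2: 8/18 sites differ → p ≈ 0.444444, d = −0.75 ln(1 − 0.592592) = 0.673455 ≈ 0.673.
taxon1–taxon3: 9/18 sites differ → p = 0.5, d = −0.75 ln(1 − 0.666667) = 0.823960 ≈ 0.824.
taxon2–taxon3: 7/18 sites differ → p ≈ 0.388889, d = −0.75 ln(1 − 0.518519) = 0.548166 ≈ 0.548.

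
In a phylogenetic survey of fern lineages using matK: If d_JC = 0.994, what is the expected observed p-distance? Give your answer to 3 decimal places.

0.551

p = (3/4)(1 − e^(−4d/3)) = 0.75 × (1 − e^(-1.325333)) = 0.75 × (1 − 0.265714) = 0.550715.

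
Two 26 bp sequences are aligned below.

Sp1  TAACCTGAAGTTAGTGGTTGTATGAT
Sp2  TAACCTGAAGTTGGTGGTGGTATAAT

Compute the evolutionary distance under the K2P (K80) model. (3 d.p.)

0.127

Of 26 sites, 2 differences are transitions and 1 are transversions, so P = 2/26 ≈ 0.076923 and Q = 1/26 ≈ 0.038462.
Under the Kimura two-parameter model, d = −½ ln(1 − 2P − Q) − ¼ ln(1 − 2Q).
1 − 2P − Q = 0.807692, giving −½ ln(0.807692) = 0.106787.
1 − 2Q = 0.923076, giving −¼ ln(0.923076) = 0.020011.
d = 0.106787 + 0.020011 = 0.126798.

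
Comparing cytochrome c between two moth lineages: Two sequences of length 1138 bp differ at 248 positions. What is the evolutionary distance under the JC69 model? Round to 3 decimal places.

p = 248/1138 ≈ 0.217926.
d = −(3/4) ln(1 − 4p/3) = −0.75 ln(1 − 0.290568) = −0.75 ln(0.709432)
  = −0.75 × (-0.343291) = 0.257468 substitutions/site.

0.257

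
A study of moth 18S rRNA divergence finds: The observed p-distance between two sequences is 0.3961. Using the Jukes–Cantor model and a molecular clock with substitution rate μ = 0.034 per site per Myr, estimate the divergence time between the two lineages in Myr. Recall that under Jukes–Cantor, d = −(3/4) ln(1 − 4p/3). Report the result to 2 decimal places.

8.28

d = −(3/4) ln(1 − 4p/3) = −0.75 ln(1 − 0.528133) = −0.75 ln(0.471867)
  = −0.75 × (-0.751058) = 0.563294 substitutions/site.
Under a molecular clock d = 2μt, so t = d/(2μ) = 0.563294 / (2 × 0.034) = 8.28 Myr.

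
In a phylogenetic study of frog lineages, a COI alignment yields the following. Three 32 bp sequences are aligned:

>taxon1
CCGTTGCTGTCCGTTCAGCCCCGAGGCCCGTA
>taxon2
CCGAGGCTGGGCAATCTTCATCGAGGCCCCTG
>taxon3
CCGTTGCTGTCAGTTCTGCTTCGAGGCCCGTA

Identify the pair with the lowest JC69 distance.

taxon1 and taxon3

taxon1–taxon2: 12/32 differ, p = 0.375, d = 0.520.
taxon1–taxon3: 4/32 differ, p = 0.125, d = 0.137.
taxon2–taxon3: 11/32 differ, p = 0.344, d = 0.460.
The smallest distance is between taxon1 and taxon3.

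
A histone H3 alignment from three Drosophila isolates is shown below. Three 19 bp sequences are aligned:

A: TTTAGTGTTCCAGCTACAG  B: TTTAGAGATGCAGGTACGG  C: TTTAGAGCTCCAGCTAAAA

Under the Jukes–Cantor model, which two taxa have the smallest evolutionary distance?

A–B: 5/19 differ, p = 0.263, d = 0.324.
A–C: 4/19 differ, p = 0.211, d = 0.247.
B–C: 6/19 differ, p = 0.316, d = 0.410.
The smallest distance is between A and C.

A and C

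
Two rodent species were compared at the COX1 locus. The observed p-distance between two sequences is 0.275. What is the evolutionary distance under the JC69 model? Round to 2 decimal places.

d = −(3/4) ln(1 − 4p/3) = −0.75 ln(1 − 0.366667) = −0.75 ln(0.633333)
  = −0.75 × (-0.456759) = 0.342569 substitutions/site.

0.34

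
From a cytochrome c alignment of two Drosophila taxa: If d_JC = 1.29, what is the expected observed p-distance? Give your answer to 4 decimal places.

p = (3/4)(1 − e^(−4d/3)) = 0.75 × (1 − e^(-1.72)) = 0.75 × (1 − 0.179066) = 0.615701.

0.6157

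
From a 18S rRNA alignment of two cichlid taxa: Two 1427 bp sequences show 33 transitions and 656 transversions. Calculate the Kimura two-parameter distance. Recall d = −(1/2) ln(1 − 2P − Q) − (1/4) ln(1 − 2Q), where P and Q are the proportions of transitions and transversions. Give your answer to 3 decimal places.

0.982

P = 33/1427 ≈ 0.023125 and Q = 656/1427 ≈ 0.459706.
Under the Kimura two-parameter model, d = −½ ln(1 − 2P − Q) − ¼ ln(1 − 2Q).
1 − 2P − Q = 0.494044, giving −½ ln(0.494044) = 0.352565.
1 − 2Q = 0.080588, giving −¼ ln(0.080588) = 0.629601.
d = 0.352565 + 0.629601 = 0.982166.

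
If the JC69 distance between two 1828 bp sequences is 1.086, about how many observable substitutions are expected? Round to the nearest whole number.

Invert JC69: p = (3/4)(1 − e^(−4d/3)) = 0.75 × (1 − e^(-1.448)) = 0.75 × (1 − 0.235040) = 0.573720.
Expected differing sites = pL ≈ 0.573720 × 1828 = 1048.76016 ≈ 1049.

1049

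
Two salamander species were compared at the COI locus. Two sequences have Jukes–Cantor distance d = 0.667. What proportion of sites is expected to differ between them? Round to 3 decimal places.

p = (3/4)(1 − e^(−4d/3)) = 0.75 × (1 − e^(-0.889333)) = 0.75 × (1 − 0.410930) = 0.441803.

0.442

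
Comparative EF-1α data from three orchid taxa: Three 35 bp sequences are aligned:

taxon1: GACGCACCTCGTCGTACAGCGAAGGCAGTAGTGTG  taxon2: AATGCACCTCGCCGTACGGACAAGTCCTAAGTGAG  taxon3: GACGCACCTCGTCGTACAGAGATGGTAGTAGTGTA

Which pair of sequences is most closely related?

taxon1 and taxon3

taxon1–taxon2: 11/35 differ, p = 0.314, d = 0.407.
taxon1–taxon3: 4/35 differ, p = 0.114, d = 0.124.
taxon2–taxon3: 13/35 differ, p = 0.371, d = 0.513.
The smallest distance is between taxon1 and taxon3.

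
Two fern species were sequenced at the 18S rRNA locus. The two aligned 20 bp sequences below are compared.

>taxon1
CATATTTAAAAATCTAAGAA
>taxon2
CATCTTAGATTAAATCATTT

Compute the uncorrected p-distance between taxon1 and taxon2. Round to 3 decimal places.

0.550

The sequences differ at 11 of 20 positions.
p = 11/20 = 0.550.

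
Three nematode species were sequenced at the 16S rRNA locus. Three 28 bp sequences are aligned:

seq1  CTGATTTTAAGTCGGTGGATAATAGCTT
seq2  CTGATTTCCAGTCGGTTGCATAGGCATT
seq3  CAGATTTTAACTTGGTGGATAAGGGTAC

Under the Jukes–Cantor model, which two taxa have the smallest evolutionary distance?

seq1–seq2: 10/28 differ, p = 0.357, d = 0.485.
seq1–seq3: 8/28 differ, p = 0.286, d = 0.360.
seq2–seq3: 13/28 differ, p = 0.464, d = 0.724.
The smallest distance is between seq1 and seq3.

seq1 and seq3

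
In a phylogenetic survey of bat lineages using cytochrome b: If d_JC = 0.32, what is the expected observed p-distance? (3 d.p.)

0.260

p = (3/4)(1 − e^(−4d/3)) = 0.75 × (1 − e^(-0.426667)) = 0.75 × (1 − 0.652681) = 0.260489.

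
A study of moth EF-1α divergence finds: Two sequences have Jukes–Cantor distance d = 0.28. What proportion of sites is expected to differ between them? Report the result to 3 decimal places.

p = (3/4)(1 − e^(−4d/3)) = 0.75 × (1 − e^(-0.373333)) = 0.75 × (1 − 0.688436) = 0.233673.

0.234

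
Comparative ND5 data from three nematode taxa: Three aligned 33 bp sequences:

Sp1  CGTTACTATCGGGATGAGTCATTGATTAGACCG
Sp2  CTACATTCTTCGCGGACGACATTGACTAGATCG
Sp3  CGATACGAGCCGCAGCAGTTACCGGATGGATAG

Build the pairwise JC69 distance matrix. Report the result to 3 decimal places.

d(Sp1,Sp2) = 0.699, d(Sp1,Sp3) = 0.699, d(Sp2,Sp3) = 0.974

Sp1–Sp2: 15/33 sites differ → p ≈ 0.454545, d = −0.75 ln(1 − 0.60606) = 0.698667 ≈ 0.699.
Sp1–Sp3: 15/33 sites differ → p ≈ 0.454545, d = −0.75 ln(1 − 0.60606) = 0.698667 ≈ 0.699.
Sp2–Sp3: 18/33 sites differ → p ≈ 0.545455, d = −0.75 ln(1 − 0.727273) = 0.974463 ≈ 0.974.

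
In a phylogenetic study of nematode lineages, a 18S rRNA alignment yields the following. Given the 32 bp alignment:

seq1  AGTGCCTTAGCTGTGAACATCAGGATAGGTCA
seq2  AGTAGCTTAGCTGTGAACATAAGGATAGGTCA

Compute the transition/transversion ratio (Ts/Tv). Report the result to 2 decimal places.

0.50

Transitions are A↔G and C↔T; transversions are all other mismatches.
Transitions: 1. Transversions: 2.
R = 1/2 = 0.50.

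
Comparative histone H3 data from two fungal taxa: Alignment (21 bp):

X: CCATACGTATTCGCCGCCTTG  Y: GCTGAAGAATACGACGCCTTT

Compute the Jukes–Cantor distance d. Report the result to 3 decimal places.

0.532

The sequences differ at 8 of 21 sites (1, 3, 4, 6, 8, 11, 14, 21), so p = 8/21 ≈ 0.380952.
d = −(3/4) ln(1 − 4p/3) = −0.75 ln(1 − 0.507936) = −0.75 ln(0.492064)
  = −0.75 × (-0.709146) = 0.531860 substitutions/site.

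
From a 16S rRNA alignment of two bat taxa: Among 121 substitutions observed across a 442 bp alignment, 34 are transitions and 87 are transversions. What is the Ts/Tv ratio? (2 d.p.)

0.39

R = 34/87 = 0.390804… ≈ 0.39 (to 2 d.p.).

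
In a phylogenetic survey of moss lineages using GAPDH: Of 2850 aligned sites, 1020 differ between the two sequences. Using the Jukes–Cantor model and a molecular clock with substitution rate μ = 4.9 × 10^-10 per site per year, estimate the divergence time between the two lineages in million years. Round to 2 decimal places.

496.33

p = 1020/2850 ≈ 0.357895.
d = −(3/4) ln(1 − 4p/3) = −0.75 ln(1 − 0.477193) = −0.75 ln(0.522807)
  = −0.75 × (-0.648543) = 0.486407 substitutions/site.
Under a molecular clock d = 2μt, so t = d/(2μ) = 0.486407 / (2 × 4.9 × 10^-10) = 496.33 million years.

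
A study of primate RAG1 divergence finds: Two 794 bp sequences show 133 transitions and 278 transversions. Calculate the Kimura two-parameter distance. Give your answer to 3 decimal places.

P = 133/794 ≈ 0.167506 and Q = 278/794 ≈ 0.350126.
Under the Kimura two-parameter model, d = −½ ln(1 − 2P − Q) − ¼ ln(1 − 2Q).
1 − 2P − Q = 0.314862, giving −½ ln(0.314862) = 0.577810.
1 − 2Q = 0.299748, giving −¼ ln(0.299748) = 0.301203.
d = 0.577810 + 0.301203 = 0.879013.

0.879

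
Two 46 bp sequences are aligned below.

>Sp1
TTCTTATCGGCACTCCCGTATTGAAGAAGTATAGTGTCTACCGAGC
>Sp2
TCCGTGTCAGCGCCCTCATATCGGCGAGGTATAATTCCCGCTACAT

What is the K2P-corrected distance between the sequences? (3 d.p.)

1.066

Of 46 sites, 18 differences are transitions and 4 are transversions, so P = 18/46 ≈ 0.391304 and Q = 4/46 ≈ 0.086957.
Under the Kimura two-parameter model, d = −½ ln(1 − 2P − Q) − ¼ ln(1 − 2Q).
1 − 2P − Q = 0.130435, giving −½ ln(0.130435) = 1.018440.
1 − 2Q = 0.826086, giving −¼ ln(0.826086) = 0.047764.
d = 1.018440 + 0.047764 = 1.066204.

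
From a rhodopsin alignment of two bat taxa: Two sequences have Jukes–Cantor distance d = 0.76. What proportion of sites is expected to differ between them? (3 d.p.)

p = (3/4)(1 − e^(−4d/3)) = 0.75 × (1 − e^(-1.013333)) = 0.75 × (1 − 0.363007) = 0.477745.

0.478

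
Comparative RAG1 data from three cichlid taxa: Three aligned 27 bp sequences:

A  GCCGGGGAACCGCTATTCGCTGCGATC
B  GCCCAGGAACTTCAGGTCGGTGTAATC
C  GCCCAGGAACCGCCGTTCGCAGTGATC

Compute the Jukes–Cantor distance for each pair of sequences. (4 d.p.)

d(A,B) = 0.5107, d(A,C) = 0.2635, d(B,C) = 0.3181

A–B: 10/27 sites differ → p ≈ 0.37037, d = −0.75 ln(1 − 0.493827) = 0.510658 ≈ 0.5107.
A–C: 6/27 sites differ → p ≈ 0.222222, d = −0.75 ln(1 − 0.296296) = 0.263548 ≈ 0.2635.
B–C: 7/27 sites differ → p ≈ 0.259259, d = −0.75 ln(1 − 0.345679) = 0.318118 ≈ 0.3181.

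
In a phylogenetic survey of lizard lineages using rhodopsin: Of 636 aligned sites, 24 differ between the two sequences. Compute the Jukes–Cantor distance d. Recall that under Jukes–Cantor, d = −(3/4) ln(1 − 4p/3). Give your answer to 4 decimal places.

0.0387

p = 24/636 ≈ 0.037736.
d = −(3/4) ln(1 − 4p/3) = −0.75 ln(1 − 0.050315) = −0.75 ln(0.949685)
  = −0.75 × (-0.051625) = 0.038719 substitutions/site.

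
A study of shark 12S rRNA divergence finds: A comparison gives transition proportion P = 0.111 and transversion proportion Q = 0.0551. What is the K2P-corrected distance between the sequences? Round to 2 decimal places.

0.19

Under the Kimura two-parameter model, d = −½ ln(1 − 2P − Q) − ¼ ln(1 − 2Q).
1 − 2P − Q = 0.7229, giving −½ ln(0.7229) = 0.162242.
1 − 2Q = 0.8898, giving −¼ ln(0.8898) = 0.029190.
d = 0.162242 + 0.029190 = 0.191432.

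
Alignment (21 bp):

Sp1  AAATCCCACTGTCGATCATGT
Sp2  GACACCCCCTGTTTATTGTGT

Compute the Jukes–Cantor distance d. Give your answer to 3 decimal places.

The sequences differ at 8 of 21 sites (1, 3, 4, 8, 13, 14, 17, 18), so p = 8/21 ≈ 0.380952.
d = −(3/4) ln(1 − 4p/3) = −0.75 ln(1 − 0.507936) = −0.75 ln(0.492064)
  = −0.75 × (-0.709146) = 0.531860 substitutions/site.

0.532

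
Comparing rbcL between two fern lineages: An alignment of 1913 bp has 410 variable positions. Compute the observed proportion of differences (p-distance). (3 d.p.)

0.214

p = 410/1913 = 0.214323… ≈ 0.214 (to 3 d.p.).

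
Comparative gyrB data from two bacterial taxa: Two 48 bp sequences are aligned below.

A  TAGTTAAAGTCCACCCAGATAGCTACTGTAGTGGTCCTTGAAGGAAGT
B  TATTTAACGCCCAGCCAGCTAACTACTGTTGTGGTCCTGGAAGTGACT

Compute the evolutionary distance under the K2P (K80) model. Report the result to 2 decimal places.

0.27

Of 48 sites, 3 differences are transitions and 8 are transversions, so P = 3/48 = 0.0625 and Q = 8/48 ≈ 0.166667.
Under the Kimura two-parameter model, d = −½ ln(1 − 2P − Q) − ¼ ln(1 − 2Q).
1 − 2P − Q = 0.708333, giving −½ ln(0.708333) = 0.172420.
1 − 2Q = 0.666666, giving −¼ ln(0.666666) = 0.101367.
d = 0.172420 + 0.101367 = 0.273787.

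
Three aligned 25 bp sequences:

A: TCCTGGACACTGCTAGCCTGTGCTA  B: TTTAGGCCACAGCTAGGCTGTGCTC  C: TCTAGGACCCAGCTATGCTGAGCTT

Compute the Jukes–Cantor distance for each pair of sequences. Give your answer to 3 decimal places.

d(A,B) = 0.351, d(A,C) = 0.417, d(B,C) = 0.289

A–B: 7/25 sites differ → p = 0.28, d = −0.75 ln(1 − 0.373333) = 0.350505 ≈ 0.351.
A–C: 8/25 sites differ → p = 0.32, d = −0.75 ln(1 − 0.426667) = 0.417216 ≈ 0.417.
B–C: 6/25 sites differ → p = 0.24, d = −0.75 ln(1 − 0.32) = 0.289247 ≈ 0.289.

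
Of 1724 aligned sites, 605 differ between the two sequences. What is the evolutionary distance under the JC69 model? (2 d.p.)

0.47

p = 605/1724 ≈ 0.350928.
d = −(3/4) ln(1 − 4p/3) = −0.75 ln(1 − 0.467904) = −0.75 ln(0.532096)
  = −0.75 × (-0.630931) = 0.473198 substitutions/site.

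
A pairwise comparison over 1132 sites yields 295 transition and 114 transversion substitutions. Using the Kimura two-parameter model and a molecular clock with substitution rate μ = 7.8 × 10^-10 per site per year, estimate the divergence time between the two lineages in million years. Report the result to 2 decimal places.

P = 295/1132 ≈ 0.260601 and Q = 114/1132 ≈ 0.100707.
Under the Kimura two-parameter model, d = −½ ln(1 − 2P − Q) − ¼ ln(1 − 2Q).
1 − 2P − Q = 0.378091, giving −½ ln(0.378091) = 0.486310.
1 − 2Q = 0.798586, giving −¼ ln(0.798586) = 0.056228.
d = 0.486310 + 0.056228 = 0.542538.
Under a molecular clock d = 2μt, so t = d/(2μ) = 0.542538 / (2 × 7.8 × 10^-10) = 347.78 million years.

347.78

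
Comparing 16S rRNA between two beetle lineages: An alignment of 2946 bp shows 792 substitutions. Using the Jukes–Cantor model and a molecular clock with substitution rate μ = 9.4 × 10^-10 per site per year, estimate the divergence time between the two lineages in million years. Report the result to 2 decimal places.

177.08

p = 792/2946 ≈ 0.268839.
d = −(3/4) ln(1 − 4p/3) = −0.75 ln(1 − 0.358452) = −0.75 ln(0.641548)
  = −0.75 × (-0.443871) = 0.332903 substitutions/site.
Under a molecular clock d = 2μt, so t = d/(2μ) = 0.332903 / (2 × 9.4 × 10^-10) = 177.08 million years.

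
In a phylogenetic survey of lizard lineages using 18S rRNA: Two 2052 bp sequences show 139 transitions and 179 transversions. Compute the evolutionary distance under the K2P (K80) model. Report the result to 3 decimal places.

0.174

P = 139/2052 ≈ 0.067739 and Q = 179/2052 ≈ 0.087232.
Under the Kimura two-parameter model, d = −½ ln(1 − 2P − Q) − ¼ ln(1 − 2Q).
1 − 2P − Q = 0.77729, giving −½ ln(0.77729) = 0.125971.
1 − 2Q = 0.825536, giving −¼ ln(0.825536) = 0.047931.
d = 0.125971 + 0.047931 = 0.173902.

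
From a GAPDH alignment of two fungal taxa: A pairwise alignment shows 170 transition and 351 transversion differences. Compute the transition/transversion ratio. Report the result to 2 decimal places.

0.48

R = 170/351 = 0.484330… ≈ 0.48 (to 2 d.p.).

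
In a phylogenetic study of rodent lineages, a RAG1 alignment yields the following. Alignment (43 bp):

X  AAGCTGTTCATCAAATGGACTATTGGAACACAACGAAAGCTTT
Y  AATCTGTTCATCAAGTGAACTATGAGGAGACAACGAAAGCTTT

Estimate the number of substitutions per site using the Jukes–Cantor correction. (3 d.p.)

The sequences differ at 7 of 43 sites (3, 15, 18, 24, 25, 27, 29), so p = 7/43 ≈ 0.162791.
d = −(3/4) ln(1 − 4p/3) = −0.75 ln(1 − 0.217055) = −0.75 ln(0.782945)
  = −0.75 × (-0.244693) = 0.183520 substitutions/site.

0.184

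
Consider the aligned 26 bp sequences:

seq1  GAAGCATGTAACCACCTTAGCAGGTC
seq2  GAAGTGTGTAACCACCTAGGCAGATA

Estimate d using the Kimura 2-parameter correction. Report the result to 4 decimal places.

0.2845

Of 26 sites, 4 differences are transitions and 2 are transversions, so P = 4/26 ≈ 0.153846 and Q = 2/26 ≈ 0.076923.
Under the Kimura two-parameter model, d = −½ ln(1 − 2P − Q) − ¼ ln(1 − 2Q).
1 − 2P − Q = 0.615385, giving −½ ln(0.615385) = 0.242754.
1 − 2Q = 0.846154, giving −¼ ln(0.846154) = 0.041763.
d = 0.242754 + 0.041763 = 0.284517.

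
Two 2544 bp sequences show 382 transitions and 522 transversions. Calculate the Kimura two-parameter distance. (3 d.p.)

P = 382/2544 ≈ 0.150157 and Q = 522/2544 ≈ 0.205189.
Under the Kimura two-parameter model, d = −½ ln(1 − 2P − Q) − ¼ ln(1 − 2Q).
1 − 2P − Q = 0.494497, giving −½ ln(0.494497) = 0.352107.
1 − 2Q = 0.589622, giving −¼ ln(0.589622) = 0.132068.
d = 0.352107 + 0.132068 = 0.484175.

0.484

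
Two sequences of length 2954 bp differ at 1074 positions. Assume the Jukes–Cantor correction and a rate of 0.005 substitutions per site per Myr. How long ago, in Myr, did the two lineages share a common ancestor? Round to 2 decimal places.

p = 1074/2954 ≈ 0.363575.
d = −(3/4) ln(1 − 4p/3) = −0.75 ln(1 − 0.484767) = −0.75 ln(0.515233)
  = −0.75 × (-0.663136) = 0.497352 substitutions/site.
Under a molecular clock d = 2μt, so t = d/(2μ) = 0.497352 / (2 × 0.005) = 49.74 Myr.

49.74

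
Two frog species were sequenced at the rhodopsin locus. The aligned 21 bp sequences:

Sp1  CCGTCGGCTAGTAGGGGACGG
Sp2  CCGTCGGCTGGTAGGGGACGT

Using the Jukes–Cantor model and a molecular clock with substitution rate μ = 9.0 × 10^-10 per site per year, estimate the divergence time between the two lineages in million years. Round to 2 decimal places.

56.58

The sequences differ at 2 of 21 sites (10, 21), so p = 2/21 ≈ 0.095238.
d = −(3/4) ln(1 − 4p/3) = −0.75 ln(1 − 0.126984) = −0.75 ln(0.873016)
  = −0.75 × (-0.135801) = 0.101851 substitutions/site.
Under a molecular clock d = 2μt, so t = d/(2μ) = 0.101851 / (2 × 9.0 × 10^-10) = 56.58 million years.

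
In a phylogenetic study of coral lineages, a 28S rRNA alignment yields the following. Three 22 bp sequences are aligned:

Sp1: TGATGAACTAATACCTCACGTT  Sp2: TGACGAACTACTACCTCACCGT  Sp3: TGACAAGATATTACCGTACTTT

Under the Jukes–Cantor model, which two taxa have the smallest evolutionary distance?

Sp1 and Sp2

Sp1–Sp2: 4/22 differ, p = 0.182, d = 0.208.
Sp1–Sp3: 8/22 differ, p = 0.364, d = 0.497.
Sp2–Sp3: 8/22 differ, p = 0.364, d = 0.497.
The smallest distance is between Sp1 and Sp2.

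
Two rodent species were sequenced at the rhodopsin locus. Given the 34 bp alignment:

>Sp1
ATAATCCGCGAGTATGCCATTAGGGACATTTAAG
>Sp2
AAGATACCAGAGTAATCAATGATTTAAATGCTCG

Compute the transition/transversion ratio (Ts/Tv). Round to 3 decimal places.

Transitions are A↔G and C↔T; transversions are all other mismatches.
Transitions: 2. Transversions: 15.
R = 2/15 = 0.133333… ≈ 0.133 (to 3 d.p.).

0.133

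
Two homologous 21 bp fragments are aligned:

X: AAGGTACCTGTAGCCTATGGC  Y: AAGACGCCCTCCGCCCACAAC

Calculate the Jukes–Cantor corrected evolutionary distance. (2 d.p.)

The sequences differ at 11 of 21 sites, so p = 11/21 ≈ 0.52381.
d = −(3/4) ln(1 − 4p/3) = −0.75 ln(1 − 0.698413) = −0.75 ln(0.301587)
  = −0.75 × (-1.198697) = 0.899023 substitutions/site.

0.90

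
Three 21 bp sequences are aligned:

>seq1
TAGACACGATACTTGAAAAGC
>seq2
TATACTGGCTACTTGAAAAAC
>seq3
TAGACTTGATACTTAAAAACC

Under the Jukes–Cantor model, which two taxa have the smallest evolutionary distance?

seq1 and seq3

seq1–seq2: 5/21 differ, p = 0.238, d = 0.286.
seq1–seq3: 4/21 differ, p = 0.190, d = 0.220.
seq2–seq3: 5/21 differ, p = 0.238, d = 0.286.
The smallest distance is between seq1 and seq3.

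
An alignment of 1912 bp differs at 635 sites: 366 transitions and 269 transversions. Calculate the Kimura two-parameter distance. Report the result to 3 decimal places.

0.453

P = 366/1912 ≈ 0.191423 and Q = 269/1912 ≈ 0.14069.
Under the Kimura two-parameter model, d = −½ ln(1 − 2P − Q) − ¼ ln(1 − 2Q).
1 − 2P − Q = 0.476464, giving −½ ln(0.476464) = 0.370682.
1 − 2Q = 0.71862, giving −¼ ln(0.71862) = 0.082606.
d = 0.370682 + 0.082606 = 0.453288.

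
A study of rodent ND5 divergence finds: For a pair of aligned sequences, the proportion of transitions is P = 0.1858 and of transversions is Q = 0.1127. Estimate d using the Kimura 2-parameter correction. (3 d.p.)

0.395

Under the Kimura two-parameter model, d = −½ ln(1 − 2P − Q) − ¼ ln(1 − 2Q).
1 − 2P − Q = 0.5157, giving −½ ln(0.5157) = 0.331115.
1 − 2Q = 0.7746, giving −¼ ln(0.7746) = 0.063852.
d = 0.331115 + 0.063852 = 0.394967.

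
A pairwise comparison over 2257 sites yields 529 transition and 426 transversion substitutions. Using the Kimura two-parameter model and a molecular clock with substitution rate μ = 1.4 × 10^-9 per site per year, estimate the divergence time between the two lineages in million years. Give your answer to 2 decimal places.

233.66

P = 529/2257 ≈ 0.234382 and Q = 426/2257 ≈ 0.188746.
Under the Kimura two-parameter model, d = −½ ln(1 − 2P − Q) − ¼ ln(1 − 2Q).
1 − 2P − Q = 0.34249, giving −½ ln(0.34249) = 0.535756.
1 − 2Q = 0.622508, giving −¼ ln(0.622508) = 0.118500.
d = 0.535756 + 0.118500 = 0.654256.
Under a molecular clock d = 2μt, so t = d/(2μ) = 0.654256 / (2 × 1.4 × 10^-9) = 233.66 million years.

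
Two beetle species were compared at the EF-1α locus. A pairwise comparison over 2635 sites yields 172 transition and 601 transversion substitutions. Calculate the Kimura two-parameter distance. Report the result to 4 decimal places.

P = 172/2635 ≈ 0.065275 and Q = 601/2635 ≈ 0.228083.
Under the Kimura two-parameter model, d = −½ ln(1 − 2P − Q) − ¼ ln(1 − 2Q).
1 − 2P − Q = 0.641367, giving −½ ln(0.641367) = 0.222077.
1 − 2Q = 0.543834, giving −¼ ln(0.543834) = 0.152278.
d = 0.222077 + 0.152278 = 0.374355.

0.3744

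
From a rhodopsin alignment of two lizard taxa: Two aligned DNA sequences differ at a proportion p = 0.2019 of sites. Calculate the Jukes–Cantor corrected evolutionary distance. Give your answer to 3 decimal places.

d = −(3/4) ln(1 − 4p/3) = −0.75 ln(1 − 0.2692) = −0.75 ln(0.7308)
  = −0.75 × (-0.313615) = 0.235211 substitutions/site.

0.235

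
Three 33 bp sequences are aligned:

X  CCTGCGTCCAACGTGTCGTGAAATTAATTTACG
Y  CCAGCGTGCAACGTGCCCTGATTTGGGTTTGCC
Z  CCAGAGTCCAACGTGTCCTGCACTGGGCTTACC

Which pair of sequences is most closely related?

X–Y: 11/33 differ, p = 0.333, d = 0.441.
X–Z: 10/33 differ, p = 0.303, d = 0.388.
Y–Z: 8/33 differ, p = 0.242, d = 0.293.
The smallest distance is between Y and Z.

Y and Z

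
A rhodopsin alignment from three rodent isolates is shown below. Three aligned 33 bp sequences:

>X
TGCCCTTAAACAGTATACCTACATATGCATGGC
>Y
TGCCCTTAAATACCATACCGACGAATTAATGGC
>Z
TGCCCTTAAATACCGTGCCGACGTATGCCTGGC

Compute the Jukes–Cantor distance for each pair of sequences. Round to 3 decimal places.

d(X,Y) = 0.293, d(X,Z) = 0.293, d(Y,Z) = 0.208

X–Y: 8/33 sites differ → p ≈ 0.242424, d = −0.75 ln(1 − 0.323232) = 0.292820 ≈ 0.293.
X–Z: 8/33 sites differ → p ≈ 0.242424, d = −0.75 ln(1 − 0.323232) = 0.292820 ≈ 0.293.
Y–Z: 6/33 sites differ → p ≈ 0.181818, d = −0.75 ln(1 − 0.242424) = 0.208224 ≈ 0.208.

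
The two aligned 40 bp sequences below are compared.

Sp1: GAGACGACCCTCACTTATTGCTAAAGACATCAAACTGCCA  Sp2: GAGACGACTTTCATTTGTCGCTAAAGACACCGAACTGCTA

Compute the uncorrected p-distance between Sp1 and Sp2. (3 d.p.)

The sequences differ at 8 of 40 positions (sites 9, 10, 14, 17, 19, 30, 32, 39).
p = 8/40 = 0.200.

0.200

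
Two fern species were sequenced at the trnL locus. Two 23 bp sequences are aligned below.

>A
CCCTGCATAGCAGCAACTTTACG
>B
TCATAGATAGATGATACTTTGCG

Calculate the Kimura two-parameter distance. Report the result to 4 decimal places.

0.5532

Of 23 sites, 3 differences are transitions and 6 are transversions, so P = 3/23 ≈ 0.130435 and Q = 6/23 ≈ 0.26087.
Under the Kimura two-parameter model, d = −½ ln(1 − 2P − Q) − ¼ ln(1 − 2Q).
1 − 2P − Q = 0.47826, giving −½ ln(0.47826) = 0.368800.
1 − 2Q = 0.47826, giving −¼ ln(0.47826) = 0.184400.
d = 0.368800 + 0.184400 = 0.553200.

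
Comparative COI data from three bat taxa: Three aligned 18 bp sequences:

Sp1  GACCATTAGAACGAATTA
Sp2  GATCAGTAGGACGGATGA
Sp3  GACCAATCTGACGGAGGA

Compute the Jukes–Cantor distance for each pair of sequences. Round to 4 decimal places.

d(Sp1,Sp2) = 0.3470, d(Sp1,Sp3) = 0.5482, d(Sp2,Sp3) = 0.3470

Sp1–Sp2: 5/18 sites differ → p ≈ 0.277778, d = −0.75 ln(1 − 0.370371) = 0.346968 ≈ 0.3470.
Sp1–Sp3: 7/18 sites differ → p ≈ 0.388889, d = −0.75 ln(1 − 0.518519) = 0.548166 ≈ 0.5482.
Sp2–Sp3: 5/18 sites differ → p ≈ 0.277778, d = −0.75 ln(1 − 0.370371) = 0.346968 ≈ 0.3470.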